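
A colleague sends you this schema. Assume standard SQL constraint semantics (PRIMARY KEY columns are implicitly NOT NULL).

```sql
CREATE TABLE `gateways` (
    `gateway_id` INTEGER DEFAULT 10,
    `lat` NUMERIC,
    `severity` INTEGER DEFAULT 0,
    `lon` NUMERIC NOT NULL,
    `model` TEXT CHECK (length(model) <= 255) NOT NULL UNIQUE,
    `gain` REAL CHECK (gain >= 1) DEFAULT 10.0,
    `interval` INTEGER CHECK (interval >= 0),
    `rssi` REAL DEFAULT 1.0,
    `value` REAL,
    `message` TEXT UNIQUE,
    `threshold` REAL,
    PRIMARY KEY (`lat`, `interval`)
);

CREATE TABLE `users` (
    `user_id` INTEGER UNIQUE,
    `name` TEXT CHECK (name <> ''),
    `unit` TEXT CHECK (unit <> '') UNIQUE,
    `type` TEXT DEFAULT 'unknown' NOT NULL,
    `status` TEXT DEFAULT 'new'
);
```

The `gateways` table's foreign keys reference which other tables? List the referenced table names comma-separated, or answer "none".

none

No column in gateways has a REFERENCES clause.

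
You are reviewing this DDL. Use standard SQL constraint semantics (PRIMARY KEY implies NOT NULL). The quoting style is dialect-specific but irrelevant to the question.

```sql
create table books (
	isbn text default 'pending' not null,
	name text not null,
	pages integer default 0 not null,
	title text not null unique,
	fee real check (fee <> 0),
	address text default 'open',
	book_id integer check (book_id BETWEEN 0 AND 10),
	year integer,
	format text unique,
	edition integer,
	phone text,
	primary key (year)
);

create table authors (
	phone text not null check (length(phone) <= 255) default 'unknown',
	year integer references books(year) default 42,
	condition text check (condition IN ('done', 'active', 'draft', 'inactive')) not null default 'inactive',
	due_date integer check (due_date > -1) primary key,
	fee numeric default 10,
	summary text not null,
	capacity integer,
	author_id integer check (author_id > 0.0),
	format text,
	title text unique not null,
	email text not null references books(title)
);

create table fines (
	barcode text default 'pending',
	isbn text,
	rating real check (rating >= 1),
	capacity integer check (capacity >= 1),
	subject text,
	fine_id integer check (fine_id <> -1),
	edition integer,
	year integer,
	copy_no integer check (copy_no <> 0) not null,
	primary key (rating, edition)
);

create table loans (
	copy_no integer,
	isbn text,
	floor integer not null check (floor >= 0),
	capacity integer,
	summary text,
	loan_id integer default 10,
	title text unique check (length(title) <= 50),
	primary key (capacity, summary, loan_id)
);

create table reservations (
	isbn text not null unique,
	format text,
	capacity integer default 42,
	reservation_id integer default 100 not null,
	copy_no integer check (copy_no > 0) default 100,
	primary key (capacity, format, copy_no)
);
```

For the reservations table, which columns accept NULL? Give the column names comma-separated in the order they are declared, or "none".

- isbn: declared NOT NULL → not nullable.
- format: part of the PRIMARY KEY, which implies NOT NULL → not nullable.
- capacity: part of the PRIMARY KEY, which implies NOT NULL → not nullable.
- reservation_id: declared NOT NULL → not nullable.
- copy_no: part of the PRIMARY KEY, which implies NOT NULL → not nullable.

none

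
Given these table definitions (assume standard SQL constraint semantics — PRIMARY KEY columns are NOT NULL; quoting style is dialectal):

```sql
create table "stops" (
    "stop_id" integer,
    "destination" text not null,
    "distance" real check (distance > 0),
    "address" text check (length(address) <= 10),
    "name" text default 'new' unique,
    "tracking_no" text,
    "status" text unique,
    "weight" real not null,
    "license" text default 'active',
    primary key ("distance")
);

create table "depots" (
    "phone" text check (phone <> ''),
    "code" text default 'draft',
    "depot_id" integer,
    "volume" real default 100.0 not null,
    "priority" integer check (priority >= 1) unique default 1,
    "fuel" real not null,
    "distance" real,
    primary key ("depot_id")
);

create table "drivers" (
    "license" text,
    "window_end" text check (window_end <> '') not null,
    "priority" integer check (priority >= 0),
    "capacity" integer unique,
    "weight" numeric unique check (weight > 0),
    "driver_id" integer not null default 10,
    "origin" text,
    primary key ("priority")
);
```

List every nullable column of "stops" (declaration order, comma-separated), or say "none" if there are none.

stop_id, address, name, tracking_no, status, license

- stop_id: no NOT NULL constraint applies → nullable.
- destination: declared NOT NULL → not nullable.
- distance: part of the PRIMARY KEY, which implies NOT NULL → not nullable.
- address: CHECK does not forbid NULL (a CHECK constraint passes when its expression is NULL) → nullable.
- name: UNIQUE does not imply NOT NULL → nullable.
- tracking_no: no NOT NULL constraint applies → nullable.
- status: UNIQUE does not imply NOT NULL → nullable.
- weight: declared NOT NULL → not nullable.
- license: DEFAULT only fills an omitted column; an explicit NULL is still allowed → nullable.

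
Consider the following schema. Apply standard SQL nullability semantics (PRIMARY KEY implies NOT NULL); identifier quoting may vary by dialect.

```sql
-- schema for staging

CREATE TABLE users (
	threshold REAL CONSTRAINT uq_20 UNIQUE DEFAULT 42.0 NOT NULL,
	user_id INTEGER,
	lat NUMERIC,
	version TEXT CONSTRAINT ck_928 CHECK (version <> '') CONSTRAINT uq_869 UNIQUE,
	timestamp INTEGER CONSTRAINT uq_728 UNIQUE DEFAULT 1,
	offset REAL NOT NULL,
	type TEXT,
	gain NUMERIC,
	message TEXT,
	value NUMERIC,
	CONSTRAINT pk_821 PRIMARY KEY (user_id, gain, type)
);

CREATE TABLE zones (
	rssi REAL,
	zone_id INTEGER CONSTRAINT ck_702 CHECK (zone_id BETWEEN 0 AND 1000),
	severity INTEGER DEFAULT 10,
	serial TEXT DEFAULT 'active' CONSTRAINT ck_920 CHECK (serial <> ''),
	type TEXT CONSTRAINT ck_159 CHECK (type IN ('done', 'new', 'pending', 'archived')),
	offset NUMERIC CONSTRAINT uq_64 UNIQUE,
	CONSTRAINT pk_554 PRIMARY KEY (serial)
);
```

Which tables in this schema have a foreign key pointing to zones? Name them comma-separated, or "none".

No REFERENCES clause anywhere in the schema names zones.

none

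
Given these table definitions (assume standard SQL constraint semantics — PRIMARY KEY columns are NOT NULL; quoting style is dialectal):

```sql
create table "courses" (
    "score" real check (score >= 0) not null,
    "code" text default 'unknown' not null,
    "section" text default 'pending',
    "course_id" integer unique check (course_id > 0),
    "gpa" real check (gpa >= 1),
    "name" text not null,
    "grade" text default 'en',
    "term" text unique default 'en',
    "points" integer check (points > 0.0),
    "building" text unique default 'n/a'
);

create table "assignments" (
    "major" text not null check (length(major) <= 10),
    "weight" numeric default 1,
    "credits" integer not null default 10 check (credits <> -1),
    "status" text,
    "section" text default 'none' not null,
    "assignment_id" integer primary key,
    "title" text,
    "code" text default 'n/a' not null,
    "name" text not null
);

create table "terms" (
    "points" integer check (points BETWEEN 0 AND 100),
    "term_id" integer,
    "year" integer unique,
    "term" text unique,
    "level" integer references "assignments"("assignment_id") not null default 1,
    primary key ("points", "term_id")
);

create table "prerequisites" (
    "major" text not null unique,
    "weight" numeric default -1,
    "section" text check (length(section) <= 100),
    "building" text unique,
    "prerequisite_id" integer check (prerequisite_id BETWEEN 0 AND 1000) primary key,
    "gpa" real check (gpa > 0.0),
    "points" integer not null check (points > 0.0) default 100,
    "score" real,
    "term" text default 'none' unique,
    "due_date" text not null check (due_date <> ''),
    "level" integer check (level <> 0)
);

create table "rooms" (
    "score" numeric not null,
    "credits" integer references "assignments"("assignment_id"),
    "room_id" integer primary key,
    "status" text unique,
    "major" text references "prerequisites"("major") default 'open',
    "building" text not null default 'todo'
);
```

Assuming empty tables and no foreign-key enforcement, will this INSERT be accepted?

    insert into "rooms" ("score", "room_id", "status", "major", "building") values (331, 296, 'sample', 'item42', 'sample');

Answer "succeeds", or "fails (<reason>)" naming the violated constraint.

NOT NULL columns: building is supplied; room_id is supplied; score is supplied.
No constraint is violated.

succeeds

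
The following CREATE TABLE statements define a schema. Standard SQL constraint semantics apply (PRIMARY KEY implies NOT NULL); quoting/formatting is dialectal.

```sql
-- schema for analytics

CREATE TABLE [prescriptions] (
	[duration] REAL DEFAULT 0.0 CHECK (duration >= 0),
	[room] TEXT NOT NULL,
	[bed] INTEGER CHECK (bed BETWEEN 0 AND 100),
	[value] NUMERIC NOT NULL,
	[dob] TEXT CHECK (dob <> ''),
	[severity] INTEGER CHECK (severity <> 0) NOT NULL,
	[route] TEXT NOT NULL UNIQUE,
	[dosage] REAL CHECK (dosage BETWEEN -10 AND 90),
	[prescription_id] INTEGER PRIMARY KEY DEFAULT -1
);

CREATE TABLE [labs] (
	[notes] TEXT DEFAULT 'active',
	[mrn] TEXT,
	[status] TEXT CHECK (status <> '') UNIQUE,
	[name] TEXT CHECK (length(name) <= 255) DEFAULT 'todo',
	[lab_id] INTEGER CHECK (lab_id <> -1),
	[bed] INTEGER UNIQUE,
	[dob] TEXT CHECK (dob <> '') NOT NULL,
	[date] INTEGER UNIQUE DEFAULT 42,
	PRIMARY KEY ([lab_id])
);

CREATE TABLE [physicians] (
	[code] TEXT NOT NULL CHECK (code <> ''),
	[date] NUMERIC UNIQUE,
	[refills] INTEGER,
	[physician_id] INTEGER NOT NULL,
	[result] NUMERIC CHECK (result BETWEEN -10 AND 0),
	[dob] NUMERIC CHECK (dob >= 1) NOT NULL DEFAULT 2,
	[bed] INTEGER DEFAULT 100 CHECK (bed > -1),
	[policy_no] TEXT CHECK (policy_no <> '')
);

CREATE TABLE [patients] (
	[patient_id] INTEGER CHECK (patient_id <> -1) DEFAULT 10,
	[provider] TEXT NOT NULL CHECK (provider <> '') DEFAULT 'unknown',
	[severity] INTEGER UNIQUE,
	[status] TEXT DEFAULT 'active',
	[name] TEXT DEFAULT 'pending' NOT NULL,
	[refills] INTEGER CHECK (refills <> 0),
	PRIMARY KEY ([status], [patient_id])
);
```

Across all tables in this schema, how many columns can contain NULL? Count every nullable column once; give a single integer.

prescriptions: 4 nullable (duration, bed, dob, dosage — PK (prescription_id) and explicit NOT NULL columns excluded).
labs: 6 nullable (notes, mrn, status, name, bed, date — PK (lab_id) and explicit NOT NULL columns excluded).
physicians: 5 nullable (date, refills, result, bed, policy_no — PK none and explicit NOT NULL columns excluded).
patients: 2 nullable (severity, refills — PK (status, patient_id) and explicit NOT NULL columns excluded).
Total: 4 + 6 + 5 + 2 = 17.

17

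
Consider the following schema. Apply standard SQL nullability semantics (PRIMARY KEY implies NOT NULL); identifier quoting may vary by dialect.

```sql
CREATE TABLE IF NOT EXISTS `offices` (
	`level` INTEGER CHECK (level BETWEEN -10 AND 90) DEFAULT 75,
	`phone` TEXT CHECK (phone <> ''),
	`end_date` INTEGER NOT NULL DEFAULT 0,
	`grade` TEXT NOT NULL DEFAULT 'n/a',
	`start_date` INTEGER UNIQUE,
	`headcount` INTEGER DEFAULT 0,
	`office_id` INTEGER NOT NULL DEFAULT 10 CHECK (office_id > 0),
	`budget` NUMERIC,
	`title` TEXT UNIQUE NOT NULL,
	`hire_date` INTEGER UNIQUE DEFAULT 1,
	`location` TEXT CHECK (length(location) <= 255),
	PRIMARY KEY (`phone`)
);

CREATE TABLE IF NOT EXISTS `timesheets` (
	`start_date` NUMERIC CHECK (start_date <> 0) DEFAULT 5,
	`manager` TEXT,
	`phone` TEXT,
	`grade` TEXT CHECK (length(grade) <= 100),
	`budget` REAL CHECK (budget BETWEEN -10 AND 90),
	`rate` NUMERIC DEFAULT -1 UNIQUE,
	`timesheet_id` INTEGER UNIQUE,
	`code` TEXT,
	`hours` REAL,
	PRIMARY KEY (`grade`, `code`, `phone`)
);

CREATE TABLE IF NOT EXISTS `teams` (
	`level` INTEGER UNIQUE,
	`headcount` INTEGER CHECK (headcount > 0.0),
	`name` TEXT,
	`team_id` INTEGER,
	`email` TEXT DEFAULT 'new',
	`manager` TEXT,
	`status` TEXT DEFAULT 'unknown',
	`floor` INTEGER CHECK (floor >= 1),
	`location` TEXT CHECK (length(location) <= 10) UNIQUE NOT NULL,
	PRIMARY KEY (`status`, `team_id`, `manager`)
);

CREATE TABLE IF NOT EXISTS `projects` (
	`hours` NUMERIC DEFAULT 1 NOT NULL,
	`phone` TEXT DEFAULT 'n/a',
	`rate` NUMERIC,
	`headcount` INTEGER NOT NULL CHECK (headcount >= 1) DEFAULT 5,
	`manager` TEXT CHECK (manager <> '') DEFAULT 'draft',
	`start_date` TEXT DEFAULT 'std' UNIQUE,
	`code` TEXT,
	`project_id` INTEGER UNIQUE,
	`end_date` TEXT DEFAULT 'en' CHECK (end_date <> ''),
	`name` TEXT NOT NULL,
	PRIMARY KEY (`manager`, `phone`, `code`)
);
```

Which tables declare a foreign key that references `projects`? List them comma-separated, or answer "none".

none

No REFERENCES clause anywhere in the schema names projects.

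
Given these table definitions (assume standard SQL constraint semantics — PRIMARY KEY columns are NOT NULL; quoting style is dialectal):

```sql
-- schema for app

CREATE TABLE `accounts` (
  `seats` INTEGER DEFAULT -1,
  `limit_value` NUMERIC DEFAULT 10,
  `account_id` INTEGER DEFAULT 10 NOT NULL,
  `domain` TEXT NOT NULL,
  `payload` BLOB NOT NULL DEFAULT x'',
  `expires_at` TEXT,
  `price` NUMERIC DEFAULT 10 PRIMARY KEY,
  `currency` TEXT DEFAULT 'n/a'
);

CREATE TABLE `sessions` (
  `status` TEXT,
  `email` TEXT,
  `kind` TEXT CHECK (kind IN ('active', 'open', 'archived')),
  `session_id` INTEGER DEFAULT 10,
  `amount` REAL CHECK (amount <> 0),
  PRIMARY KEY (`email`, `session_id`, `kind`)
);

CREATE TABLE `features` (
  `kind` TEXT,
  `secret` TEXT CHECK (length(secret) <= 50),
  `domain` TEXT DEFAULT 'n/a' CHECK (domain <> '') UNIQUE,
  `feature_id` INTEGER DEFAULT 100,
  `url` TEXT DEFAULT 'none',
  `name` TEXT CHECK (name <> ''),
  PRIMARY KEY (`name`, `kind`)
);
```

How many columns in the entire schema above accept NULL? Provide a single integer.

accounts: 4 nullable (seats, limit_value, expires_at, currency — PK (price) and explicit NOT NULL columns excluded).
sessions: 2 nullable (status, amount — PK (email, session_id, kind) and explicit NOT NULL columns excluded).
features: 4 nullable (secret, domain, feature_id, url — PK (name, kind) and explicit NOT NULL columns excluded).
Total: 4 + 2 + 4 = 10.

10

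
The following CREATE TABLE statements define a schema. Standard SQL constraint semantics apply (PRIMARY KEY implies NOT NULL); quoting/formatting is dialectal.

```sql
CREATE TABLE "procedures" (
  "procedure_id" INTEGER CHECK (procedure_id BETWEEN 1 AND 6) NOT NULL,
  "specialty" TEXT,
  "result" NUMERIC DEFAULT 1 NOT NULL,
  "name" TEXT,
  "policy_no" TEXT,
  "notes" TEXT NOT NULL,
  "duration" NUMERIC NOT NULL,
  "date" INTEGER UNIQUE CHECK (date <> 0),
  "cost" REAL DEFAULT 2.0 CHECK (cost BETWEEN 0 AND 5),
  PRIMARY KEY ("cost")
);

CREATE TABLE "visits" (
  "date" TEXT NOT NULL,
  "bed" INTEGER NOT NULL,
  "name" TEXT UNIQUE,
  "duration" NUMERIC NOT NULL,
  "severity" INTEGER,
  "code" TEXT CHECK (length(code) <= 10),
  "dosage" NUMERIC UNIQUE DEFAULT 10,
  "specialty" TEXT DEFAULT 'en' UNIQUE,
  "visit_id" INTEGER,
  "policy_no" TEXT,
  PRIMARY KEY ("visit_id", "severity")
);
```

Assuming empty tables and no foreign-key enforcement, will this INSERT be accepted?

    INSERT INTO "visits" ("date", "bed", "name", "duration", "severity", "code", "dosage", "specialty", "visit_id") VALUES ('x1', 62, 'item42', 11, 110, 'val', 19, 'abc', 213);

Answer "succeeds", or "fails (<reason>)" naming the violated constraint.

succeeds

NOT NULL columns: bed is supplied; date is supplied; duration is supplied; severity is supplied; visit_id is supplied.
CHECK constraints: 'val' satisfies (length(code) <= 10).
No constraint is violated.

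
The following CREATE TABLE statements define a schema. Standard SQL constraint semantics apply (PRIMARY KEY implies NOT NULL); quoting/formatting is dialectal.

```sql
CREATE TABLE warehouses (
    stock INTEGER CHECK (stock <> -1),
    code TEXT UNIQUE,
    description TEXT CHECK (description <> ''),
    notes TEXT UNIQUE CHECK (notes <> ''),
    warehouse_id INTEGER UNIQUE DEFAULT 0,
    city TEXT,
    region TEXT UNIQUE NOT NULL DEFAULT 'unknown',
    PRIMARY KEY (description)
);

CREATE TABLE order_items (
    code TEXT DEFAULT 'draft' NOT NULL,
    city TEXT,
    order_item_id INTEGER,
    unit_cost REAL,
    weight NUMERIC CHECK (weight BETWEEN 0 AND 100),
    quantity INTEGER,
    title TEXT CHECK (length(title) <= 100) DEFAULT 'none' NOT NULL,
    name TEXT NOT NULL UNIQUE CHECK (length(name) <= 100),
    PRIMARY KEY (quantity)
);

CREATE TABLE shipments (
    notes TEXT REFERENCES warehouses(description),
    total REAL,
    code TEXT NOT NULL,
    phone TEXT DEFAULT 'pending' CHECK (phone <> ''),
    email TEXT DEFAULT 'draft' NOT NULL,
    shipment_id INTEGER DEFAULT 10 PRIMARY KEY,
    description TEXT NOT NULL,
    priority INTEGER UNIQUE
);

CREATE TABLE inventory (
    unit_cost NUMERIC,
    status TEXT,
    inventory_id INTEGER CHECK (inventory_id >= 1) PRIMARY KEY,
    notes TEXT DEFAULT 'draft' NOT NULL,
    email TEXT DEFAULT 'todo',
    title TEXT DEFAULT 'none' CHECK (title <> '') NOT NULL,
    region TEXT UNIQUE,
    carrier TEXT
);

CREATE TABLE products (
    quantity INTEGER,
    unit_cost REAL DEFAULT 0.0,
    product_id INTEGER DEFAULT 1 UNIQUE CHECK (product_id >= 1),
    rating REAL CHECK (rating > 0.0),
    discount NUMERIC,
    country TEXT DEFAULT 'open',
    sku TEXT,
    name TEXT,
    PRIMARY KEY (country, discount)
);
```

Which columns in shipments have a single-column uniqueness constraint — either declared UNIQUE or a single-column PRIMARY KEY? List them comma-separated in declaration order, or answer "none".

- notes: no UNIQUE or single-column PK constraint.
- total: no UNIQUE or single-column PK constraint.
- code: no UNIQUE or single-column PK constraint.
- phone: no UNIQUE or single-column PK constraint.
- email: no UNIQUE or single-column PK constraint.
- shipment_id: single-column PRIMARY KEY → unique.
- description: no UNIQUE or single-column PK constraint.
- priority: declared UNIQUE → unique.

shipment_id, priority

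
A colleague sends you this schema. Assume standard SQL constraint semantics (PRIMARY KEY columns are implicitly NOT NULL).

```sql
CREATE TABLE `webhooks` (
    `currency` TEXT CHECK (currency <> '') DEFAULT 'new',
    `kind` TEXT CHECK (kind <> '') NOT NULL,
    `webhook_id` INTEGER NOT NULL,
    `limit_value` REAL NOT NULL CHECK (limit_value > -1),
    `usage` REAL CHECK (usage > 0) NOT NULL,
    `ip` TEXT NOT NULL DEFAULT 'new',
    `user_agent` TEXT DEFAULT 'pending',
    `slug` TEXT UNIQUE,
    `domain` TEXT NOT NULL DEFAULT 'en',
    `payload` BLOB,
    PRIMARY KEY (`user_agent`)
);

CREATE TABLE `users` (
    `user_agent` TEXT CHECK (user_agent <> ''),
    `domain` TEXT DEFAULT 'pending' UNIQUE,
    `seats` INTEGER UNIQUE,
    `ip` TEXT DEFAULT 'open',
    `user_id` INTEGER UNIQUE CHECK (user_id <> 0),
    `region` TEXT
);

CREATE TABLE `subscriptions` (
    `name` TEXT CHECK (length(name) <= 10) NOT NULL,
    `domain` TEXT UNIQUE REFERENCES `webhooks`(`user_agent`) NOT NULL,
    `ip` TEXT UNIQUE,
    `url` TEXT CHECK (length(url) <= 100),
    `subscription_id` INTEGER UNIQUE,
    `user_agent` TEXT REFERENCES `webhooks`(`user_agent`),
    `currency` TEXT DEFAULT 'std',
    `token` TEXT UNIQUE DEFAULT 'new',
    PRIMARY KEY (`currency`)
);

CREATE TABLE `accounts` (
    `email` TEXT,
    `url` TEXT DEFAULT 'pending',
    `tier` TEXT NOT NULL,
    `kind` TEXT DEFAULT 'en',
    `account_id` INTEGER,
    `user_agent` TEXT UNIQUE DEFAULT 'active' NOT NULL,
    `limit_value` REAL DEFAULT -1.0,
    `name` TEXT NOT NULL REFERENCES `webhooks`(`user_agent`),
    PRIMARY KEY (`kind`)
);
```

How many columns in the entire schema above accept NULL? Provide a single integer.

webhooks: 3 nullable (currency, slug, payload — PK (user_agent) and explicit NOT NULL columns excluded).
users: 6 nullable (user_agent, domain, seats, ip, user_id, region — PK none and explicit NOT NULL columns excluded).
subscriptions: 5 nullable (ip, url, subscription_id, user_agent, token — PK (currency) and explicit NOT NULL columns excluded).
accounts: 4 nullable (email, url, account_id, limit_value — PK (kind) and explicit NOT NULL columns excluded).
Total: 3 + 6 + 5 + 4 = 18.

18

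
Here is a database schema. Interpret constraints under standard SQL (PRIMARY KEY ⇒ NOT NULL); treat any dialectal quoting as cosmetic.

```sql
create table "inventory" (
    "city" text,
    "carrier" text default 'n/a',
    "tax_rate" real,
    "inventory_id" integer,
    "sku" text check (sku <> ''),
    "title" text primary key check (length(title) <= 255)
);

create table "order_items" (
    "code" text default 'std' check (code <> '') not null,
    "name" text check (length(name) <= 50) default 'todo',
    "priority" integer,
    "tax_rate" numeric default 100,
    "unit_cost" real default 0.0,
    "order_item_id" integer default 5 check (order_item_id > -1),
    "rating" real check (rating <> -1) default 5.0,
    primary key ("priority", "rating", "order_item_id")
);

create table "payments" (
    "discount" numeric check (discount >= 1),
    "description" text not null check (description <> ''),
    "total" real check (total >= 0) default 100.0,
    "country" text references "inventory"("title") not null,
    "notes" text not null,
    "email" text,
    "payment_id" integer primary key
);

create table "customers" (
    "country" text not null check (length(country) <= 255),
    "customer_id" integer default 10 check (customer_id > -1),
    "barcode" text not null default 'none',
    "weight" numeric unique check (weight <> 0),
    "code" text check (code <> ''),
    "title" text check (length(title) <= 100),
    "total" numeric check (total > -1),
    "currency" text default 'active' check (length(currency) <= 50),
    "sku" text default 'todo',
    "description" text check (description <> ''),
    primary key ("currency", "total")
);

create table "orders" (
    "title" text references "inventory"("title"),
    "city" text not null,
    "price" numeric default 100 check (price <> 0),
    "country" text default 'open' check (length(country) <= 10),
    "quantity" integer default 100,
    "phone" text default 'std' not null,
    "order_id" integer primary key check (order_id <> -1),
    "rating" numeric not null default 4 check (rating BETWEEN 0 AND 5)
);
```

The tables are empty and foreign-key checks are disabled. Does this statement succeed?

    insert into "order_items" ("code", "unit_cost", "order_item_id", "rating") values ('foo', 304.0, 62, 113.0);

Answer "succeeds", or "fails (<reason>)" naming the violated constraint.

priority is omitted from the column list and has no DEFAULT, so it would receive NULL.
But priority is part of the PRIMARY KEY (implied NOT NULL).

fails (NOT NULL on priority)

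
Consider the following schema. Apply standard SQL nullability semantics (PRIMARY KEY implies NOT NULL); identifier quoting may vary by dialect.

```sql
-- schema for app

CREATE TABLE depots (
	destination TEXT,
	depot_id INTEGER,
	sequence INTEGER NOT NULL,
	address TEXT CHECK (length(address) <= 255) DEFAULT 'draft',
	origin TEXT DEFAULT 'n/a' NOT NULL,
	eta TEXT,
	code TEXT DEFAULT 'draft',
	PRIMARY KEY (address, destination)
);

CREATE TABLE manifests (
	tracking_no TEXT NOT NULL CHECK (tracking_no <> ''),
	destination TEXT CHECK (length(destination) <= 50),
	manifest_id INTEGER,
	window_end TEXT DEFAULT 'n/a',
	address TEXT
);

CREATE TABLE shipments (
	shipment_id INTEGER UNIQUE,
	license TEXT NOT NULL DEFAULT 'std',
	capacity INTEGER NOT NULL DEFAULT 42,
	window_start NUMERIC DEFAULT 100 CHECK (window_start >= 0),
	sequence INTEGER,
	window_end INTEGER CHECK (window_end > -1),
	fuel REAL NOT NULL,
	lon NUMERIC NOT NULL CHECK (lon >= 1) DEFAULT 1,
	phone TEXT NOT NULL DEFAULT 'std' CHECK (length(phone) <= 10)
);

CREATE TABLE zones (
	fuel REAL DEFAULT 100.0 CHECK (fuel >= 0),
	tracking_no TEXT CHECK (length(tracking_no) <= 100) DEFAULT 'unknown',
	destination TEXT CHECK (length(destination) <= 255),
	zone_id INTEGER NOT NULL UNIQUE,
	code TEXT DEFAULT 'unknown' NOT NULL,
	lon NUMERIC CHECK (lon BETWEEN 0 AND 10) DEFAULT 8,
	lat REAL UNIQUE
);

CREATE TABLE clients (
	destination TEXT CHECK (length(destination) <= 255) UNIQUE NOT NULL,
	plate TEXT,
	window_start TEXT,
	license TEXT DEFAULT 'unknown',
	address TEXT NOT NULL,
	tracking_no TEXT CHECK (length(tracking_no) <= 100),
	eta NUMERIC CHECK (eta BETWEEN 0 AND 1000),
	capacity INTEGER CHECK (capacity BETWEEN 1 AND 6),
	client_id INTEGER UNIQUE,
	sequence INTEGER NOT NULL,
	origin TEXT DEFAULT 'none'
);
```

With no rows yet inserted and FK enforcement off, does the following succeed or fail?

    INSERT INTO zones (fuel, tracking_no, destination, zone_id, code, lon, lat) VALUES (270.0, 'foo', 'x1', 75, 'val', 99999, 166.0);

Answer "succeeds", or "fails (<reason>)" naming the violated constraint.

fails (CHECK on lon)

The value 99999 for lon violates CHECK (lon BETWEEN 0 AND 10).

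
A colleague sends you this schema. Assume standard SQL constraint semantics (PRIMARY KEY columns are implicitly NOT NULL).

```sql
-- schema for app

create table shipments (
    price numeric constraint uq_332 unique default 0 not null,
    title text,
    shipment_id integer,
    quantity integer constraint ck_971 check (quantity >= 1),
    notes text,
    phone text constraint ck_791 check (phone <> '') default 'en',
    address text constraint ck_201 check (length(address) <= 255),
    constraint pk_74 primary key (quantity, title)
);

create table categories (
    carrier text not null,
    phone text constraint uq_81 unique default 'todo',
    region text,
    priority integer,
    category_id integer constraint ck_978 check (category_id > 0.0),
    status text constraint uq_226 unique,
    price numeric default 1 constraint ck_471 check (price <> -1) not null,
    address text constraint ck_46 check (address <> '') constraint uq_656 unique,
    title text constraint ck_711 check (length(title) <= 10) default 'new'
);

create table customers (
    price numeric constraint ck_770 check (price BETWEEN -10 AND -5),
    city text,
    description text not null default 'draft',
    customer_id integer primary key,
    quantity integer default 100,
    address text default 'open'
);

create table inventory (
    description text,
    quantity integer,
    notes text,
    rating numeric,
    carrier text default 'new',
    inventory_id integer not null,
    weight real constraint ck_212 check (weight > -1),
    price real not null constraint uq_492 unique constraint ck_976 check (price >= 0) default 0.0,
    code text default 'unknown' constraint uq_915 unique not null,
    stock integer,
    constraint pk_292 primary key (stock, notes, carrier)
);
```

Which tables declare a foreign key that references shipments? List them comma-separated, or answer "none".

none

No REFERENCES clause anywhere in the schema names shipments.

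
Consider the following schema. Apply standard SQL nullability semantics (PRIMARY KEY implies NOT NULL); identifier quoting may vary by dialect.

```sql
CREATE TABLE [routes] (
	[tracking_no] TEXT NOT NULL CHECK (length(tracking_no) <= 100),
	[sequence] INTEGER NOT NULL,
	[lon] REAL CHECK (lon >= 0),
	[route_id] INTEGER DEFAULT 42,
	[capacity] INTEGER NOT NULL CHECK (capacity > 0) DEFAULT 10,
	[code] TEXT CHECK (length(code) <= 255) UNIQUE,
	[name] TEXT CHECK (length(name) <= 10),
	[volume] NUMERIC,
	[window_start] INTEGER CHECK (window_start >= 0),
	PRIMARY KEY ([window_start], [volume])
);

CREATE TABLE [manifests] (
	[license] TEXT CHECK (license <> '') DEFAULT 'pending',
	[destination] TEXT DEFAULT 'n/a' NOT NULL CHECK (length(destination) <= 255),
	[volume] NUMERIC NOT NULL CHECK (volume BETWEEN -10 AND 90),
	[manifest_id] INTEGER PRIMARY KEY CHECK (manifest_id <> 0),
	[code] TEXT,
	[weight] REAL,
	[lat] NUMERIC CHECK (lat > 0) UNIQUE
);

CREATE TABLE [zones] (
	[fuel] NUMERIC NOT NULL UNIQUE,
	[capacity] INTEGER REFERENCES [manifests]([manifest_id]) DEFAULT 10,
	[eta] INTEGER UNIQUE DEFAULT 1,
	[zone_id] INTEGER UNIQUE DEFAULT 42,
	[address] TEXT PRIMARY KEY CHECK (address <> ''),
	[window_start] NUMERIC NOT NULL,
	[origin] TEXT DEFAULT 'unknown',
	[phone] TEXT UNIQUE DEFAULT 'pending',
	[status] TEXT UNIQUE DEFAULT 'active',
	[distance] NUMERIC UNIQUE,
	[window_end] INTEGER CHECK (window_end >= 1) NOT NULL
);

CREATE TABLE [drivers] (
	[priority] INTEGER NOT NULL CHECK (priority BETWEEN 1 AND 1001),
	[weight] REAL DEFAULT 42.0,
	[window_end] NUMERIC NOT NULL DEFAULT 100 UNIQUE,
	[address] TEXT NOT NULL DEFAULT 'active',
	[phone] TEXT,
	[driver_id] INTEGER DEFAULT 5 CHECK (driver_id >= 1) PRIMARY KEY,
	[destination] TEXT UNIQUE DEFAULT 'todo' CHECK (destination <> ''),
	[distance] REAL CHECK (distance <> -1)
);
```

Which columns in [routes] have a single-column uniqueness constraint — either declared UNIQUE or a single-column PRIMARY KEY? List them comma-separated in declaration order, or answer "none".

code

- tracking_no: no UNIQUE or single-column PK constraint.
- sequence: no UNIQUE or single-column PK constraint.
- lon: no UNIQUE or single-column PK constraint.
- route_id: no UNIQUE or single-column PK constraint.
- capacity: no UNIQUE or single-column PK constraint.
- code: declared UNIQUE → unique.
- name: no UNIQUE or single-column PK constraint.
- volume: part of a composite PRIMARY KEY — only the tuple is unique, not this column on its own.
- window_start: part of a composite PRIMARY KEY — only the tuple is unique, not this column on its own.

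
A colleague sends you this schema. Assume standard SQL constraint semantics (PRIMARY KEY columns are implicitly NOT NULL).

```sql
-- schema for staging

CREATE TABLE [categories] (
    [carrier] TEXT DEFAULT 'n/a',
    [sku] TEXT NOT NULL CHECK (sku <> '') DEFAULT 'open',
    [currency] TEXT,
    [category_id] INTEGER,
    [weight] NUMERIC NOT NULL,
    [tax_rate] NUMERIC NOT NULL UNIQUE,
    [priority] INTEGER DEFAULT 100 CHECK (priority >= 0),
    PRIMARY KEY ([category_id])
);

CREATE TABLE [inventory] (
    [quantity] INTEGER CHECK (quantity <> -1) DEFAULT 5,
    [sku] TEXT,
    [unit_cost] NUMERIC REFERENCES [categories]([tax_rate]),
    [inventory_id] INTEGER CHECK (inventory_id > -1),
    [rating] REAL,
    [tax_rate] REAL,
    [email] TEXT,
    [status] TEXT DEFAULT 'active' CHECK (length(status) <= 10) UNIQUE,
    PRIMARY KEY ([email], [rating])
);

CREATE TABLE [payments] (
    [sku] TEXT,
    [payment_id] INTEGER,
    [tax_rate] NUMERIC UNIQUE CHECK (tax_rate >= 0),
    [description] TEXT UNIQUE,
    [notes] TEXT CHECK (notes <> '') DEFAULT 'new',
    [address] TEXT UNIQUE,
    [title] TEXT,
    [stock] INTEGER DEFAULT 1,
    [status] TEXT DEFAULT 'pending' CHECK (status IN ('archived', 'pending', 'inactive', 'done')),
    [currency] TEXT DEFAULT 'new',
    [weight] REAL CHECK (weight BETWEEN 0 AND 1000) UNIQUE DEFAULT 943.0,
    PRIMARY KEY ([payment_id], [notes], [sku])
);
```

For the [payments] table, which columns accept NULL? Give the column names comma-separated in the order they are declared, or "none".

tax_rate, description, address, title, stock, status, currency, weight

- sku: part of the PRIMARY KEY, which implies NOT NULL → not nullable.
- payment_id: part of the PRIMARY KEY, which implies NOT NULL → not nullable.
- tax_rate: CHECK does not forbid NULL (a CHECK constraint passes when its expression is NULL) → nullable.
- description: UNIQUE does not imply NOT NULL → nullable.
- notes: part of the PRIMARY KEY, which implies NOT NULL → not nullable.
- address: UNIQUE does not imply NOT NULL → nullable.
- title: no NOT NULL constraint applies → nullable.
- stock: DEFAULT only fills an omitted column; an explicit NULL is still allowed → nullable.
- status: CHECK does not forbid NULL (a CHECK constraint passes when its expression is NULL) → nullable.
- currency: DEFAULT only fills an omitted column; an explicit NULL is still allowed → nullable.
- weight: CHECK does not forbid NULL (a CHECK constraint passes when its expression is NULL) → nullable.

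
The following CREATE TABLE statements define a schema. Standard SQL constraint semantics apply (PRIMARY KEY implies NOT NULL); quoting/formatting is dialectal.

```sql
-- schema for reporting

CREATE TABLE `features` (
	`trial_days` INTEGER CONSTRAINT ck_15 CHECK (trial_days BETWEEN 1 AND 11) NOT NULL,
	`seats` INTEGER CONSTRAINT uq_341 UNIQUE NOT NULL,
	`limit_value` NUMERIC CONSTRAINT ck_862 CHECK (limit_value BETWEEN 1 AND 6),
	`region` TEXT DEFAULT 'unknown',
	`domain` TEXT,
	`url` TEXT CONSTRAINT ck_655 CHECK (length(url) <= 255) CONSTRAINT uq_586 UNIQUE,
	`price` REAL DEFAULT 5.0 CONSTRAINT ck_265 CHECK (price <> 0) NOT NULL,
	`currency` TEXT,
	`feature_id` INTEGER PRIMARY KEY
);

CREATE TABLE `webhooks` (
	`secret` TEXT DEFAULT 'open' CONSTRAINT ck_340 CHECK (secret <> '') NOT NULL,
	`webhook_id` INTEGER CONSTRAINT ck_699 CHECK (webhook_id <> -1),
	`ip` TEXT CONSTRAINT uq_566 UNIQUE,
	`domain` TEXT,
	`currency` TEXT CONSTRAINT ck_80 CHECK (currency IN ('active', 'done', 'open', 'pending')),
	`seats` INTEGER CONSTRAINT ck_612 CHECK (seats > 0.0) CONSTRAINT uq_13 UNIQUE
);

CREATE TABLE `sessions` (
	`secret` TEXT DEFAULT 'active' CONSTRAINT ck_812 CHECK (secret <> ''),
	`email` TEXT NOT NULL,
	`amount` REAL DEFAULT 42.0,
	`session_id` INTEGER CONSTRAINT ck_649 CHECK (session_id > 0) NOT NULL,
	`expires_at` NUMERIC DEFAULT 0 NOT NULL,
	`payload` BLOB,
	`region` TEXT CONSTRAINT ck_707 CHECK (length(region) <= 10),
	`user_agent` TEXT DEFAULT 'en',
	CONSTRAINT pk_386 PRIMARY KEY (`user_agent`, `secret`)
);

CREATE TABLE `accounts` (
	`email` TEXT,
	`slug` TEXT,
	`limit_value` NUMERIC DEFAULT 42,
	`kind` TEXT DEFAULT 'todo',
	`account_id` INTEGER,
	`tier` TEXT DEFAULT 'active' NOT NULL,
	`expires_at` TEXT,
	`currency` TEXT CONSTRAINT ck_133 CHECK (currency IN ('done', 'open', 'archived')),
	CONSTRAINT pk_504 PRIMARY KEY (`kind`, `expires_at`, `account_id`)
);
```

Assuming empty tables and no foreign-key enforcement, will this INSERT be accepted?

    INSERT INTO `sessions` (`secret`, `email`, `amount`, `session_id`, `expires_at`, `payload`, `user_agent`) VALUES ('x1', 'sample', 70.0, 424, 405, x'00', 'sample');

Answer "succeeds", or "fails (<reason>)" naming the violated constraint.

NOT NULL columns: email is supplied; expires_at is supplied; secret is supplied; session_id is supplied; user_agent is supplied.
CHECK constraints: 'x1' satisfies (secret <> ''); 424 satisfies (session_id > 0).
No constraint is violated.

succeeds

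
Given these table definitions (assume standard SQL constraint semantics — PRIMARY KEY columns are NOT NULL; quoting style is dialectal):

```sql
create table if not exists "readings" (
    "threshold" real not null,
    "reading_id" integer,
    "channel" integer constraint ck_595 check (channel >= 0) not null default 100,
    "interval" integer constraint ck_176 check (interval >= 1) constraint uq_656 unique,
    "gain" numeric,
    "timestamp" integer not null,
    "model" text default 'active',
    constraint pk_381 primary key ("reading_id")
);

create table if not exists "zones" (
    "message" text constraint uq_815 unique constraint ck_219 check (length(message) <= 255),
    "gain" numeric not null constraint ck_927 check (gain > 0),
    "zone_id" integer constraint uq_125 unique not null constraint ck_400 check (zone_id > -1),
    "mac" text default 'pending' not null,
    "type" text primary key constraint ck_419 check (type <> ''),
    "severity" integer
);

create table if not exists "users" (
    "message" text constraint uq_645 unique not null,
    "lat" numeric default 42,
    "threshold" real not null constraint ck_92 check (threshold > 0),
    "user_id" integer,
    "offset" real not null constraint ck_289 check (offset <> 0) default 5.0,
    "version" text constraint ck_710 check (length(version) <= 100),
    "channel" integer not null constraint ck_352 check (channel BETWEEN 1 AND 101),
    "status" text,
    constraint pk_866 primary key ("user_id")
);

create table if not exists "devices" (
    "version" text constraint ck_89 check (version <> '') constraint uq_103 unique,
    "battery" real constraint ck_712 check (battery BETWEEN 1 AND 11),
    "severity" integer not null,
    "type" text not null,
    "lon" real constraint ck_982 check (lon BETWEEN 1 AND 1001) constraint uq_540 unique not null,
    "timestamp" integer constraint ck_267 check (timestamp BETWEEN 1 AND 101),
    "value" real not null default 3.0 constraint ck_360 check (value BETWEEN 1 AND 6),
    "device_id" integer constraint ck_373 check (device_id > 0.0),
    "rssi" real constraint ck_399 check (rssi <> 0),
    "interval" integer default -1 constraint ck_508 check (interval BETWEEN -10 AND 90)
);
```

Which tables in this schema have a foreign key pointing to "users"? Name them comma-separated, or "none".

No REFERENCES clause anywhere in the schema names users.

none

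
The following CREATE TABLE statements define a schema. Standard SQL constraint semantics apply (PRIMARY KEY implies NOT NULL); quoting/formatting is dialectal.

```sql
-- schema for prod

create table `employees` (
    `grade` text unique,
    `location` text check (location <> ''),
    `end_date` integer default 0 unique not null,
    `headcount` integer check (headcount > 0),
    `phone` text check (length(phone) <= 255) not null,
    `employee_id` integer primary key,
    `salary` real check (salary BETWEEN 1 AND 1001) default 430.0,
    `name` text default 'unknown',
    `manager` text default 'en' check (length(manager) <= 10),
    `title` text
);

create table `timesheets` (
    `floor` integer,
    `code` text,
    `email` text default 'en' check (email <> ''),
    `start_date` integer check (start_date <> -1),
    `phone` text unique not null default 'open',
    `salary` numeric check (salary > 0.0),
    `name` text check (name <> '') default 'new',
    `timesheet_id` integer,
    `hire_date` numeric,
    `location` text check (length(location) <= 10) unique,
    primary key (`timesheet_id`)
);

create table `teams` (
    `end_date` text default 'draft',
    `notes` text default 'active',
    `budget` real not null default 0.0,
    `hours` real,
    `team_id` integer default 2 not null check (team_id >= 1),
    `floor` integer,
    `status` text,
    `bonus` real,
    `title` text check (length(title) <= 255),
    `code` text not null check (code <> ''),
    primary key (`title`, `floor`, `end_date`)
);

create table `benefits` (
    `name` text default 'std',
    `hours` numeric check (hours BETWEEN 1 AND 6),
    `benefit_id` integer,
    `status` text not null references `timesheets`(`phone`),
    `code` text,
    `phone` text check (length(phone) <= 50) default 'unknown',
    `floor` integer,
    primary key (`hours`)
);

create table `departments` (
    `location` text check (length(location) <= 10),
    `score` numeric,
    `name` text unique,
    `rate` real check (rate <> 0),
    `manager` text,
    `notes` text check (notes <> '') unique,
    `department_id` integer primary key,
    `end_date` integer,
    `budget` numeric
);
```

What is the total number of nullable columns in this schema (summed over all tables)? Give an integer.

32

employees: 7 nullable (grade, location, headcount, salary, name, manager, title — PK (employee_id) and explicit NOT NULL columns excluded).
timesheets: 8 nullable (floor, code, email, start_date, salary, name, hire_date, location — PK (timesheet_id) and explicit NOT NULL columns excluded).
teams: 4 nullable (notes, hours, status, bonus — PK (title, floor, end_date) and explicit NOT NULL columns excluded).
benefits: 5 nullable (name, benefit_id, code, phone, floor — PK (hours) and explicit NOT NULL columns excluded).
departments: 8 nullable (location, score, name, rate, manager, notes, end_date, budget — PK (department_id) and explicit NOT NULL columns excluded).
Total: 7 + 8 + 4 + 5 + 8 = 32.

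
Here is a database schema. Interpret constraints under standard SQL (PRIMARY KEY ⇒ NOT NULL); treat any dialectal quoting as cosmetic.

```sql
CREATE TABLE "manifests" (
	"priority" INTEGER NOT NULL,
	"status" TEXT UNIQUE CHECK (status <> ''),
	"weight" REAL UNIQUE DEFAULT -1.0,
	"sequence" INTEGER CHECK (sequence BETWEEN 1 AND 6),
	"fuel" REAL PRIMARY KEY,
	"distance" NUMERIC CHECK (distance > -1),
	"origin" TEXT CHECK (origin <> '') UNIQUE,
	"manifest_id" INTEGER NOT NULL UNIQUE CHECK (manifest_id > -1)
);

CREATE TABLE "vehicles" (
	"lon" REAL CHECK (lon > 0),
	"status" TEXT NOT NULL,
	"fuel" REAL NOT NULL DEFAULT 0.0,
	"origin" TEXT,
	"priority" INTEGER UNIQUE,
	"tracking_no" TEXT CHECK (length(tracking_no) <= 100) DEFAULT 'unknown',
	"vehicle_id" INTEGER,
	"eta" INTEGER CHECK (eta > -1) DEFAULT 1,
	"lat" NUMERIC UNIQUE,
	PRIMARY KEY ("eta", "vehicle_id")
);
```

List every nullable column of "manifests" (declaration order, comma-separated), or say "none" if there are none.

- priority: declared NOT NULL → not nullable.
- status: CHECK does not forbid NULL (a CHECK constraint passes when its expression is NULL) → nullable.
- weight: UNIQUE does not imply NOT NULL → nullable.
- sequence: CHECK does not forbid NULL (a CHECK constraint passes when its expression is NULL) → nullable.
- fuel: part of the PRIMARY KEY, which implies NOT NULL → not nullable.
- distance: CHECK does not forbid NULL (a CHECK constraint passes when its expression is NULL) → nullable.
- origin: CHECK does not forbid NULL (a CHECK constraint passes when its expression is NULL) → nullable.
- manifest_id: declared NOT NULL → not nullable.

status, weight, sequence, distance, origin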